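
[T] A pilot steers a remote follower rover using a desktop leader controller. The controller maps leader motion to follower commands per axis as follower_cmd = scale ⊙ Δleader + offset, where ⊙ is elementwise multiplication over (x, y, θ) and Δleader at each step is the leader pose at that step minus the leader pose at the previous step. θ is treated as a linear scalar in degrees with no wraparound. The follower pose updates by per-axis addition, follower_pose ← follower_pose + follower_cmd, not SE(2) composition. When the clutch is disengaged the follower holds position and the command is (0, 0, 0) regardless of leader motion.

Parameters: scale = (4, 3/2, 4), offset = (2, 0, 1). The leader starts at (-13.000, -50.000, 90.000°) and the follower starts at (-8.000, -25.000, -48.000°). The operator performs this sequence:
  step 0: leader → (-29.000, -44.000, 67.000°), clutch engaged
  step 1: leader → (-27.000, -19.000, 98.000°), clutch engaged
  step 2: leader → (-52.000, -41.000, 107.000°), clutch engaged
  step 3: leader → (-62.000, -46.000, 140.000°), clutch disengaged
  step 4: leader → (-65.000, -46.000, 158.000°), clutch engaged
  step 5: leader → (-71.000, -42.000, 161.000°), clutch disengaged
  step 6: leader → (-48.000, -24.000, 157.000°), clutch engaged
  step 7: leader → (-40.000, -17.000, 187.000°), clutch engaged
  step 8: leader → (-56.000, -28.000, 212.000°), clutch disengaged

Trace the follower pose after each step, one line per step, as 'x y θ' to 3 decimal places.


-70.000 -16.000 -139.000
-60.000 21.500 -14.000
-158.000 -11.500 23.000
-158.000 -11.500 23.000
-168.000 -11.500 96.000
-168.000 -11.500 96.000
-74.000 15.500 81.000
-40.000 26.000 202.000
-40.000 26.000 202.000

step 0: Δleader=(-16.000, 6.000, -23.000°), engaged; cmd=(-62.000, 9.000, -91.000°) → follower=(-70.000, -16.000, -139.000°)
step 1: Δleader=(2.000, 25.000, 31.000°), engaged; cmd=(10.000, 37.500, 125.000°) → follower=(-60.000, 21.500, -14.000°)
step 2: Δleader=(-25.000, -22.000, 9.000°), engaged; cmd=(-98.000, -33.000, 37.000°) → follower=(-158.000, -11.500, 23.000°)
step 3: Δleader=(-10.000, -5.000, 33.000°), disengaged; cmd=(0,0,0) → follower holds at (-158.000, -11.500, 23.000°)
step 4: Δleader=(-3.000, 0.000, 18.000°), engaged; cmd=(-10.000, 0.000, 73.000°) → follower=(-168.000, -11.500, 96.000°)
step 5: Δleader=(-6.000, 4.000, 3.000°), disengaged; cmd=(0,0,0) → follower holds at (-168.000, -11.500, 96.000°)
step 6: Δleader=(23.000, 18.000, -4.000°), engaged; cmd=(94.000, 27.000, -15.000°) → follower=(-74.000, 15.500, 81.000°)
step 7: Δleader=(8.000, 7.000, 30.000°), engaged; cmd=(34.000, 10.500, 121.000°) → follower=(-40.000, 26.000, 202.000°)
step 8: Δleader=(-16.000, -11.000, 25.000°), disengaged; cmd=(0,0,0) → follower holds at (-40.000, 26.000, 202.000°)


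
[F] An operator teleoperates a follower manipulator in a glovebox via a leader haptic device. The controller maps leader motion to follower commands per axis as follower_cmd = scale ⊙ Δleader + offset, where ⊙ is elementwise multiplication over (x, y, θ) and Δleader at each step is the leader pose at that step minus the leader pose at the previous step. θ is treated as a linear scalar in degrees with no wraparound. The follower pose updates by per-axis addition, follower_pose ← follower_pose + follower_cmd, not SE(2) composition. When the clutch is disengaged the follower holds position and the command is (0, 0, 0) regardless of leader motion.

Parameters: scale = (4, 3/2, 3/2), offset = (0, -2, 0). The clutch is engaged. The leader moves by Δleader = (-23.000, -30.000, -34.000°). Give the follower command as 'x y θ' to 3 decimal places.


axis x: 4·-23.000 + 0 = -92.000
axis y: 3/2·-30.000 + -2 = -47.000
axis θ: 3/2·-34.000 + 0 = -51.000

-92.000 -47.000 -51.000


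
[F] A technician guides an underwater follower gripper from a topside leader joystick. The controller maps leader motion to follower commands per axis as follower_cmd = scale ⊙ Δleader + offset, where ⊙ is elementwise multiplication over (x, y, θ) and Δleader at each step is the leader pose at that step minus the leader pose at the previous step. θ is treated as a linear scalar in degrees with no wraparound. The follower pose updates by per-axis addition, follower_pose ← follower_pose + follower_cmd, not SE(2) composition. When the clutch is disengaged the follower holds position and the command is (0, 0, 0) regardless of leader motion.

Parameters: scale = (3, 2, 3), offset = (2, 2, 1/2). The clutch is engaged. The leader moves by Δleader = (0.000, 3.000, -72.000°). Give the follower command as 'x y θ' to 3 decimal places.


2.000 8.000 -215.500

axis x: 3·0.000 + 2 = 2.000
axis y: 2·3.000 + 2 = 8.000
axis θ: 3·-72.000 + 1/2 = -215.500


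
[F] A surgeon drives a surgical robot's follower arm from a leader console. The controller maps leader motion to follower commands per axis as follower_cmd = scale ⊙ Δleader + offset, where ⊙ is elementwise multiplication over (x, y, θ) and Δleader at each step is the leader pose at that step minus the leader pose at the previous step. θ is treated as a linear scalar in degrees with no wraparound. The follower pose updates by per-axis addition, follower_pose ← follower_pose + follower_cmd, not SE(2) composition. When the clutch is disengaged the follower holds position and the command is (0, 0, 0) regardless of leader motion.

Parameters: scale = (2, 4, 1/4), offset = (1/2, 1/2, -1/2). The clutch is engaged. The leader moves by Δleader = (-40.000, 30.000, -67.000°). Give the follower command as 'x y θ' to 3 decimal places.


axis x: 2·-40.000 + 1/2 = -79.500
axis y: 4·30.000 + 1/2 = 120.500
axis θ: 1/4·-67.000 + -1/2 = -17.250

-79.500 120.500 -17.250


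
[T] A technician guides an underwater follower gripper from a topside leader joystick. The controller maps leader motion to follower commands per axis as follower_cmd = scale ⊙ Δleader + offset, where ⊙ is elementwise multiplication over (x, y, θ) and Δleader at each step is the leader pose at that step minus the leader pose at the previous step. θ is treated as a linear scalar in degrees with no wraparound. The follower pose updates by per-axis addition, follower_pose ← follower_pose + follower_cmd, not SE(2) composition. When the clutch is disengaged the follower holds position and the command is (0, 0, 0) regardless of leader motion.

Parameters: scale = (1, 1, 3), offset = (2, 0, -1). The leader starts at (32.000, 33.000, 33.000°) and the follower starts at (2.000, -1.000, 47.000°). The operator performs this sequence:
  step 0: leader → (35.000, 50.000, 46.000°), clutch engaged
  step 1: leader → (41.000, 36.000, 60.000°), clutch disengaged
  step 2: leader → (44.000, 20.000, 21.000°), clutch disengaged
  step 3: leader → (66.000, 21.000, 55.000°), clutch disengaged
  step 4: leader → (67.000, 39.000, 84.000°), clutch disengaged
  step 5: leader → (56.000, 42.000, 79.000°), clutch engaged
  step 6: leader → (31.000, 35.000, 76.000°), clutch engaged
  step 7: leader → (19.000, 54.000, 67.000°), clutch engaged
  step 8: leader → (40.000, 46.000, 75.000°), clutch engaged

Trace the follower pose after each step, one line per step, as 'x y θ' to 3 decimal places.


7.000 16.000 85.000
7.000 16.000 85.000
7.000 16.000 85.000
7.000 16.000 85.000
7.000 16.000 85.000
-2.000 19.000 69.000
-25.000 12.000 59.000
-35.000 31.000 31.000
-12.000 23.000 54.000

step 0: Δleader=(3.000, 17.000, 13.000°), engaged; cmd=(5.000, 17.000, 38.000°) → follower=(7.000, 16.000, 85.000°)
step 1: Δleader=(6.000, -14.000, 14.000°), disengaged; cmd=(0,0,0) → follower holds at (7.000, 16.000, 85.000°)
step 2: Δleader=(3.000, -16.000, -39.000°), disengaged; cmd=(0,0,0) → follower holds at (7.000, 16.000, 85.000°)
step 3: Δleader=(22.000, 1.000, 34.000°), disengaged; cmd=(0,0,0) → follower holds at (7.000, 16.000, 85.000°)
step 4: Δleader=(1.000, 18.000, 29.000°), disengaged; cmd=(0,0,0) → follower holds at (7.000, 16.000, 85.000°)
step 5: Δleader=(-11.000, 3.000, -5.000°), engaged; cmd=(-9.000, 3.000, -16.000°) → follower=(-2.000, 19.000, 69.000°)
step 6: Δleader=(-25.000, -7.000, -3.000°), engaged; cmd=(-23.000, -7.000, -10.000°) → follower=(-25.000, 12.000, 59.000°)
step 7: Δleader=(-12.000, 19.000, -9.000°), engaged; cmd=(-10.000, 19.000, -28.000°) → follower=(-35.000, 31.000, 31.000°)
step 8: Δleader=(21.000, -8.000, 8.000°), engaged; cmd=(23.000, -8.000, 23.000°) → follower=(-12.000, 23.000, 54.000°)


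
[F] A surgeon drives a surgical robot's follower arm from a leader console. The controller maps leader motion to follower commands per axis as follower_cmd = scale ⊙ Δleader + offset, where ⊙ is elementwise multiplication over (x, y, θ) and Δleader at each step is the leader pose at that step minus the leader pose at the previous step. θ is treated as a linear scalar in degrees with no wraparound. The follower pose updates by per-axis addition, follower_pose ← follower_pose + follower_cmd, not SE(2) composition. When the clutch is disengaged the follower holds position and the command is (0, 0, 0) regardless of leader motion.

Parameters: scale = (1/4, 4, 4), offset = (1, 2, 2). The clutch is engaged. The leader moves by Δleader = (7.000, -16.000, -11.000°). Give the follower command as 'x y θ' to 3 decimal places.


axis x: 1/4·7.000 + 1 = 2.750
axis y: 4·-16.000 + 2 = -62.000
axis θ: 4·-11.000 + 2 = -42.000

2.750 -62.000 -42.000


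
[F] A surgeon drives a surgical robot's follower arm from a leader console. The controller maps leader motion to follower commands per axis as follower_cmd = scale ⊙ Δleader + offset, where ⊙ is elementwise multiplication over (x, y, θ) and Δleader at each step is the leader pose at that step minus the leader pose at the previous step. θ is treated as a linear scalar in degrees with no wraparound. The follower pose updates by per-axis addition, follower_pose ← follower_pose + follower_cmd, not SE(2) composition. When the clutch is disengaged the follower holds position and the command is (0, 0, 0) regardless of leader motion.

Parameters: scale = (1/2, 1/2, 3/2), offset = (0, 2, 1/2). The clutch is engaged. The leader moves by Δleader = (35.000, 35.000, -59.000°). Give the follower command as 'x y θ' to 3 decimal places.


axis x: 1/2·35.000 + 0 = 17.500
axis y: 1/2·35.000 + 2 = 19.500
axis θ: 3/2·-59.000 + 1/2 = -88.000

17.500 19.500 -88.000


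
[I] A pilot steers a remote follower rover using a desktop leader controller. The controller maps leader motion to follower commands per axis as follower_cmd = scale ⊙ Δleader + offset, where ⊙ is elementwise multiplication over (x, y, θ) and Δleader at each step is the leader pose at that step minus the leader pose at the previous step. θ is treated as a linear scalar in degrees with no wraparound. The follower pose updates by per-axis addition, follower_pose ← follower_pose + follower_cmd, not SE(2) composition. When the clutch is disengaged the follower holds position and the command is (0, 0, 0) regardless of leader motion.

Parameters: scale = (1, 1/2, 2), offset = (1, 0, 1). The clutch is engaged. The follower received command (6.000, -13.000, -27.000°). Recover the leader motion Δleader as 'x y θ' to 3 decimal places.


axis x: (6.000 − 1) / (1) = 5.000
axis y: (-13.000 − 0) / (1/2) = -26.000
axis θ: (-27.000 − 1) / (2) = -14.000

5.000 -26.000 -14.000


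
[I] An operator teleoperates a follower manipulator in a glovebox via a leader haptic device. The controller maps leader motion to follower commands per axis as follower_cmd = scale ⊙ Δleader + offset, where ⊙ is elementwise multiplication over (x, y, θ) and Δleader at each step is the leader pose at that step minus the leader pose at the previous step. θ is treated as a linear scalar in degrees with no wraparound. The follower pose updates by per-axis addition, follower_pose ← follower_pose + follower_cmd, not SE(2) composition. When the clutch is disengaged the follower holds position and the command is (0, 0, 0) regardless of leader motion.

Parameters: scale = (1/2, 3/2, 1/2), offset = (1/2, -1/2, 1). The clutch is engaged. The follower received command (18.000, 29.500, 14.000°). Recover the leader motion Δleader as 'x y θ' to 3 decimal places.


axis x: (18.000 − 1/2) / (1/2) = 35.000
axis y: (29.500 − -1/2) / (3/2) = 20.000
axis θ: (14.000 − 1) / (1/2) = 26.000

35.000 20.000 26.000


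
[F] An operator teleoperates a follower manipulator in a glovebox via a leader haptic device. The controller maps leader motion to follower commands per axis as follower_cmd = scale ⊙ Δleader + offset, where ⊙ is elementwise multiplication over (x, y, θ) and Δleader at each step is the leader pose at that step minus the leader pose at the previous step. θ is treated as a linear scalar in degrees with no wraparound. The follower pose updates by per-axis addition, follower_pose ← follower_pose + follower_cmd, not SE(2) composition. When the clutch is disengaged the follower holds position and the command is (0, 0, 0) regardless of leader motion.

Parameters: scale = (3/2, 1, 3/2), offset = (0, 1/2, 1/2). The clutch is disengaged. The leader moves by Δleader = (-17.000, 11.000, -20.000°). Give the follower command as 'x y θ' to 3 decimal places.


0.000 0.000 0.000

clutch disengaged → follower holds; cmd = (0, 0, 0)


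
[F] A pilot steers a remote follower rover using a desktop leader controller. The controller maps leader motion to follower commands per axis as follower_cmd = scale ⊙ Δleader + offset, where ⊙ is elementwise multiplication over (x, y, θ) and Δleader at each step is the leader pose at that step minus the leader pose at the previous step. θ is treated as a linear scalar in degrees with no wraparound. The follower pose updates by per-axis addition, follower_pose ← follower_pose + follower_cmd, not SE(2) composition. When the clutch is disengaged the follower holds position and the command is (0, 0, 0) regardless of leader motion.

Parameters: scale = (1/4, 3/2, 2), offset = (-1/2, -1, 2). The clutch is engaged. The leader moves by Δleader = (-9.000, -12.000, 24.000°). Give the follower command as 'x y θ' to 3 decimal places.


axis x: 1/4·-9.000 + -1/2 = -2.750
axis y: 3/2·-12.000 + -1 = -19.000
axis θ: 2·24.000 + 2 = 50.000

-2.750 -19.000 50.000


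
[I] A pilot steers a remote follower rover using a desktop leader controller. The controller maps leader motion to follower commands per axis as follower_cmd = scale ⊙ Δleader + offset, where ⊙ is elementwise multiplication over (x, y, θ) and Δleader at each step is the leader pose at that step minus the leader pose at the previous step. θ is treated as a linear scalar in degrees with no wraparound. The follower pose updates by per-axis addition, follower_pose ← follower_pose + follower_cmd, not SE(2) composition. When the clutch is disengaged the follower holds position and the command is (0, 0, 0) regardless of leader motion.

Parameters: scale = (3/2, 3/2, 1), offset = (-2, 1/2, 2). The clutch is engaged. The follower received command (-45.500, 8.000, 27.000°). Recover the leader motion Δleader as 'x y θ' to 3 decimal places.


axis x: (-45.500 − -2) / (3/2) = -29.000
axis y: (8.000 − 1/2) / (3/2) = 5.000
axis θ: (27.000 − 2) / (1) = 25.000

-29.000 5.000 25.000


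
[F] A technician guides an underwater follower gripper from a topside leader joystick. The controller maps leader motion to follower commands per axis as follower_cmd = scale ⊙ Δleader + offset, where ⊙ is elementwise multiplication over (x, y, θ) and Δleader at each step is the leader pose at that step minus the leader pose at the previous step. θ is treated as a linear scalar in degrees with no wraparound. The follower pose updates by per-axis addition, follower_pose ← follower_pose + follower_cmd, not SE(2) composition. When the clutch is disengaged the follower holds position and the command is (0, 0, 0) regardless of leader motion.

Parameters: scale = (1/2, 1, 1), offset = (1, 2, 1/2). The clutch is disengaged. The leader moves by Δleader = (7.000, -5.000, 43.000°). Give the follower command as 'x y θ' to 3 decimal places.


clutch disengaged → follower holds; cmd = (0, 0, 0)

0.000 0.000 0.000


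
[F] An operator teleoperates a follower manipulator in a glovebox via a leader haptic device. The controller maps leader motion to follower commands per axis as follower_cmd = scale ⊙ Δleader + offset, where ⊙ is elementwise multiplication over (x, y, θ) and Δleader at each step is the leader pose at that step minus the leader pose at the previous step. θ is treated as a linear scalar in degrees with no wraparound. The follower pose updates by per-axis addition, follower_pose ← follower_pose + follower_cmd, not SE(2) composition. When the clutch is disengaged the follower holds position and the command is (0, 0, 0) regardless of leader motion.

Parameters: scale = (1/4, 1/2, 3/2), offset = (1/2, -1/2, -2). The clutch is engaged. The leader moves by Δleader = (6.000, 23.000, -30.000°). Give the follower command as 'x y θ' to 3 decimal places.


axis x: 1/4·6.000 + 1/2 = 2.000
axis y: 1/2·23.000 + -1/2 = 11.000
axis θ: 3/2·-30.000 + -2 = -47.000

2.000 11.000 -47.000


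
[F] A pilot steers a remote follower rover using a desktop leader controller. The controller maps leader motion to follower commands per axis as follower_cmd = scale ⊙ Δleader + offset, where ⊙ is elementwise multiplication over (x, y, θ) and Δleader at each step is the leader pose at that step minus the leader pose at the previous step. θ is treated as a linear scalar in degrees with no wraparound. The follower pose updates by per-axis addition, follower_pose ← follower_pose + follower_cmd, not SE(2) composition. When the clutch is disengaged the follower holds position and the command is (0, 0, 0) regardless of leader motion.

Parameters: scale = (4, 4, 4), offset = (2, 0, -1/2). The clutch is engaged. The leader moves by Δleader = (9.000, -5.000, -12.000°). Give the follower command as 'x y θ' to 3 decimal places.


axis x: 4·9.000 + 2 = 38.000
axis y: 4·-5.000 + 0 = -20.000
axis θ: 4·-12.000 + -1/2 = -48.500

38.000 -20.000 -48.500


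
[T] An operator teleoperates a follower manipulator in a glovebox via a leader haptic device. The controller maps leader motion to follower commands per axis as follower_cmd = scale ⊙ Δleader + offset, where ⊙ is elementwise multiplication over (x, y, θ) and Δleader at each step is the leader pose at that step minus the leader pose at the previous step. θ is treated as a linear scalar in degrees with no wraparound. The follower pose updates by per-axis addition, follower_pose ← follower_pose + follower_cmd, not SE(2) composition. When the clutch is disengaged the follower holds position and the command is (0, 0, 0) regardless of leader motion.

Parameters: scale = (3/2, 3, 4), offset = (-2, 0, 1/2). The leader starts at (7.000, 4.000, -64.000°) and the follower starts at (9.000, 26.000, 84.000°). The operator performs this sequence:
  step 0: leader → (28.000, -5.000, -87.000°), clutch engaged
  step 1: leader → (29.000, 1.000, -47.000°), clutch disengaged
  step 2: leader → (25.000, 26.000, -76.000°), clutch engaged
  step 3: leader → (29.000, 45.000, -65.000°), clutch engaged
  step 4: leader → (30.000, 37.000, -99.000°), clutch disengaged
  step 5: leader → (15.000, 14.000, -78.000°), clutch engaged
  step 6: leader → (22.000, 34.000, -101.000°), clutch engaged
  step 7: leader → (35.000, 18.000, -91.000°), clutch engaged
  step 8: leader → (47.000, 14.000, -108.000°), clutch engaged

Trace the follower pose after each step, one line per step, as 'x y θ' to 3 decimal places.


step 0: Δleader=(21.000, -9.000, -23.000°), engaged; cmd=(29.500, -27.000, -91.500°) → follower=(38.500, -1.000, -7.500°)
step 1: Δleader=(1.000, 6.000, 40.000°), disengaged; cmd=(0,0,0) → follower holds at (38.500, -1.000, -7.500°)
step 2: Δleader=(-4.000, 25.000, -29.000°), engaged; cmd=(-8.000, 75.000, -115.500°) → follower=(30.500, 74.000, -123.000°)
step 3: Δleader=(4.000, 19.000, 11.000°), engaged; cmd=(4.000, 57.000, 44.500°) → follower=(34.500, 131.000, -78.500°)
step 4: Δleader=(1.000, -8.000, -34.000°), disengaged; cmd=(0,0,0) → follower holds at (34.500, 131.000, -78.500°)
step 5: Δleader=(-15.000, -23.000, 21.000°), engaged; cmd=(-24.500, -69.000, 84.500°) → follower=(10.000, 62.000, 6.000°)
step 6: Δleader=(7.000, 20.000, -23.000°), engaged; cmd=(8.500, 60.000, -91.500°) → follower=(18.500, 122.000, -85.500°)
step 7: Δleader=(13.000, -16.000, 10.000°), engaged; cmd=(17.500, -48.000, 40.500°) → follower=(36.000, 74.000, -45.000°)
step 8: Δleader=(12.000, -4.000, -17.000°), engaged; cmd=(16.000, -12.000, -67.500°) → follower=(52.000, 62.000, -112.500°)

38.500 -1.000 -7.500
38.500 -1.000 -7.500
30.500 74.000 -123.000
34.500 131.000 -78.500
34.500 131.000 -78.500
10.000 62.000 6.000
18.500 122.000 -85.500
36.000 74.000 -45.000
52.000 62.000 -112.500


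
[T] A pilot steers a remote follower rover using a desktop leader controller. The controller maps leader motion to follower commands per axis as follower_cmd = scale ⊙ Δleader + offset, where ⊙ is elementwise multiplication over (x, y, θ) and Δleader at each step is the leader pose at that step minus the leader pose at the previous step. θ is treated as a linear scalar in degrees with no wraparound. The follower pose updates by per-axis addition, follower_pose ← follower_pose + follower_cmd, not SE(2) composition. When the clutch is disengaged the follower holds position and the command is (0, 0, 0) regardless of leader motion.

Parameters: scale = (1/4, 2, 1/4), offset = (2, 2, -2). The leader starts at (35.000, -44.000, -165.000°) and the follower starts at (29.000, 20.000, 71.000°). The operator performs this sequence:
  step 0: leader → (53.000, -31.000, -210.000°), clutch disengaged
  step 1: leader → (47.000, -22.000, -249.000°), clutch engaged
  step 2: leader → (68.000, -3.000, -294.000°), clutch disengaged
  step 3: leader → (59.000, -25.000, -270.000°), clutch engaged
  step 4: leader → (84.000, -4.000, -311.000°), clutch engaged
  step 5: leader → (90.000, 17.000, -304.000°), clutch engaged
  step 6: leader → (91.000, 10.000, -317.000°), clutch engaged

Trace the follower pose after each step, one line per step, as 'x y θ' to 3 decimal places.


step 0: Δleader=(18.000, 13.000, -45.000°), disengaged; cmd=(0,0,0) → follower holds at (29.000, 20.000, 71.000°)
step 1: Δleader=(-6.000, 9.000, -39.000°), engaged; cmd=(0.500, 20.000, -11.750°) → follower=(29.500, 40.000, 59.250°)
step 2: Δleader=(21.000, 19.000, -45.000°), disengaged; cmd=(0,0,0) → follower holds at (29.500, 40.000, 59.250°)
step 3: Δleader=(-9.000, -22.000, 24.000°), engaged; cmd=(-0.250, -42.000, 4.000°) → follower=(29.250, -2.000, 63.250°)
step 4: Δleader=(25.000, 21.000, -41.000°), engaged; cmd=(8.250, 44.000, -12.250°) → follower=(37.500, 42.000, 51.000°)
step 5: Δleader=(6.000, 21.000, 7.000°), engaged; cmd=(3.500, 44.000, -0.250°) → follower=(41.000, 86.000, 50.750°)
step 6: Δleader=(1.000, -7.000, -13.000°), engaged; cmd=(2.250, -12.000, -5.250°) → follower=(43.250, 74.000, 45.500°)

29.000 20.000 71.000
29.500 40.000 59.250
29.500 40.000 59.250
29.250 -2.000 63.250
37.500 42.000 51.000
41.000 86.000 50.750
43.250 74.000 45.500


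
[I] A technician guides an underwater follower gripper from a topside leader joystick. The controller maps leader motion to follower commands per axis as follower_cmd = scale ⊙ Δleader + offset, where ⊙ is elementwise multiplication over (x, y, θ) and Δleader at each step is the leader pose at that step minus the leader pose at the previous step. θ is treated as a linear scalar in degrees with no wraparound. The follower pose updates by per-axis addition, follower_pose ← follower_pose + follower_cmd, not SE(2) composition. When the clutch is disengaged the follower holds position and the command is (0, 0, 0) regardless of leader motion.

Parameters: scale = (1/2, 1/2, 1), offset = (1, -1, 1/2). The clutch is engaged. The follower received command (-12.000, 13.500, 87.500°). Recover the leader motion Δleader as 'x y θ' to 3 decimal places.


axis x: (-12.000 − 1) / (1/2) = -26.000
axis y: (13.500 − -1) / (1/2) = 29.000
axis θ: (87.500 − 1/2) / (1) = 87.000

-26.000 29.000 87.000


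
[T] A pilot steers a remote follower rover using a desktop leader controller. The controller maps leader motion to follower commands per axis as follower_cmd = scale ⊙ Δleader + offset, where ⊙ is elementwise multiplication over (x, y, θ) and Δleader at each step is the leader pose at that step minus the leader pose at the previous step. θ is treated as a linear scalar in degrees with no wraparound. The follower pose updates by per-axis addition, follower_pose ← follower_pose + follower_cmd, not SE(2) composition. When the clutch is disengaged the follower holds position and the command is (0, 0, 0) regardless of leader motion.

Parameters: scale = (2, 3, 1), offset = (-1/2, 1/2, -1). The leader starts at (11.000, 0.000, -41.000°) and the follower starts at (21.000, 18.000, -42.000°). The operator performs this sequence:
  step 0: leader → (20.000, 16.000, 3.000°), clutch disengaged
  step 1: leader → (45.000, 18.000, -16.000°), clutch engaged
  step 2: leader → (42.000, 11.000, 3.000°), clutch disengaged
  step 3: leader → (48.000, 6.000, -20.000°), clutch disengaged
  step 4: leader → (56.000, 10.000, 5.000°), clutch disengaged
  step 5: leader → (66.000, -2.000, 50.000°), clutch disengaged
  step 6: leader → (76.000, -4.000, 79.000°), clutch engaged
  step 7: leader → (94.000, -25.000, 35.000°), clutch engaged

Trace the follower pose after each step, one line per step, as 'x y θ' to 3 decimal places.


21.000 18.000 -42.000
70.500 24.500 -62.000
70.500 24.500 -62.000
70.500 24.500 -62.000
70.500 24.500 -62.000
70.500 24.500 -62.000
90.000 19.000 -34.000
125.500 -43.500 -79.000

step 0: Δleader=(9.000, 16.000, 44.000°), disengaged; cmd=(0,0,0) → follower holds at (21.000, 18.000, -42.000°)
step 1: Δleader=(25.000, 2.000, -19.000°), engaged; cmd=(49.500, 6.500, -20.000°) → follower=(70.500, 24.500, -62.000°)
step 2: Δleader=(-3.000, -7.000, 19.000°), disengaged; cmd=(0,0,0) → follower holds at (70.500, 24.500, -62.000°)
step 3: Δleader=(6.000, -5.000, -23.000°), disengaged; cmd=(0,0,0) → follower holds at (70.500, 24.500, -62.000°)
step 4: Δleader=(8.000, 4.000, 25.000°), disengaged; cmd=(0,0,0) → follower holds at (70.500, 24.500, -62.000°)
step 5: Δleader=(10.000, -12.000, 45.000°), disengaged; cmd=(0,0,0) → follower holds at (70.500, 24.500, -62.000°)
step 6: Δleader=(10.000, -2.000, 29.000°), engaged; cmd=(19.500, -5.500, 28.000°) → follower=(90.000, 19.000, -34.000°)
step 7: Δleader=(18.000, -21.000, -44.000°), engaged; cmd=(35.500, -62.500, -45.000°) → follower=(125.500, -43.500, -79.000°)


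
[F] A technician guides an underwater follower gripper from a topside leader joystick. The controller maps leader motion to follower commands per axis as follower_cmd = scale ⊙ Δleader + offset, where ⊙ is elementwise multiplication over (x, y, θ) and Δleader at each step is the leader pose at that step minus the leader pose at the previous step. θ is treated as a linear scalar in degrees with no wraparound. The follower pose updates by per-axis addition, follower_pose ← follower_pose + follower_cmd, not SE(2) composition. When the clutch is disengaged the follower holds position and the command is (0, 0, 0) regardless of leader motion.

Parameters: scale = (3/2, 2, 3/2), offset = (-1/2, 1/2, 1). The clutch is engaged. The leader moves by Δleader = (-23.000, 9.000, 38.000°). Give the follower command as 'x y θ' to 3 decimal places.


axis x: 3/2·-23.000 + -1/2 = -35.000
axis y: 2·9.000 + 1/2 = 18.500
axis θ: 3/2·38.000 + 1 = 58.000

-35.000 18.500 58.000


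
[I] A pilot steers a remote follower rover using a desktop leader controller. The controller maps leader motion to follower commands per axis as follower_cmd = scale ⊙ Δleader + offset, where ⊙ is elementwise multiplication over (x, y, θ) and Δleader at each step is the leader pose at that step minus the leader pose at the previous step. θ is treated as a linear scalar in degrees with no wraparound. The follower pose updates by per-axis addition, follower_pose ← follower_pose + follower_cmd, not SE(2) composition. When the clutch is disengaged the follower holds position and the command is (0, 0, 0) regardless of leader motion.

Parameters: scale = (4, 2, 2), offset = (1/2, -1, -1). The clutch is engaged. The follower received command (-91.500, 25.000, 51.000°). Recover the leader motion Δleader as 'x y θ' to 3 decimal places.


axis x: (-91.500 − 1/2) / (4) = -23.000
axis y: (25.000 − -1) / (2) = 13.000
axis θ: (51.000 − -1) / (2) = 26.000

-23.000 13.000 26.000


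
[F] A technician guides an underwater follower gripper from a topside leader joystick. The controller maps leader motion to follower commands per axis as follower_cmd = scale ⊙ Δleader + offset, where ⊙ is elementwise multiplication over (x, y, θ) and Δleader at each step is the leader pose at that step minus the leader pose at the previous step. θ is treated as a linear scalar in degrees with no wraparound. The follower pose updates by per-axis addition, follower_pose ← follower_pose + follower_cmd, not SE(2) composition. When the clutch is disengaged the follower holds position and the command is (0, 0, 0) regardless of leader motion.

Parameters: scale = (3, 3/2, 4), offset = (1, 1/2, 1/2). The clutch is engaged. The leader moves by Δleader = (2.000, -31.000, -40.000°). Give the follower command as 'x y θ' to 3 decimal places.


axis x: 3·2.000 + 1 = 7.000
axis y: 3/2·-31.000 + 1/2 = -46.000
axis θ: 4·-40.000 + 1/2 = -159.500

7.000 -46.000 -159.500


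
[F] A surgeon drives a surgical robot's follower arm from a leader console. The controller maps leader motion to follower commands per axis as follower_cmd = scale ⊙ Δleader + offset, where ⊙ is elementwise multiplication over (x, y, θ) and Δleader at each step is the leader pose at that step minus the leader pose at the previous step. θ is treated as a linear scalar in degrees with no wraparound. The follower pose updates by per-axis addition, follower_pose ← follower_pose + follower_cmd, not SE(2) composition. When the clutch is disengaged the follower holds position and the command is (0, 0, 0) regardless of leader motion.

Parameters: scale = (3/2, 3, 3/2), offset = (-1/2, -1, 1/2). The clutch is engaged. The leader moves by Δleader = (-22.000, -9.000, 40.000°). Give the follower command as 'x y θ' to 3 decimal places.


axis x: 3/2·-22.000 + -1/2 = -33.500
axis y: 3·-9.000 + -1 = -28.000
axis θ: 3/2·40.000 + 1/2 = 60.500

-33.500 -28.000 60.500


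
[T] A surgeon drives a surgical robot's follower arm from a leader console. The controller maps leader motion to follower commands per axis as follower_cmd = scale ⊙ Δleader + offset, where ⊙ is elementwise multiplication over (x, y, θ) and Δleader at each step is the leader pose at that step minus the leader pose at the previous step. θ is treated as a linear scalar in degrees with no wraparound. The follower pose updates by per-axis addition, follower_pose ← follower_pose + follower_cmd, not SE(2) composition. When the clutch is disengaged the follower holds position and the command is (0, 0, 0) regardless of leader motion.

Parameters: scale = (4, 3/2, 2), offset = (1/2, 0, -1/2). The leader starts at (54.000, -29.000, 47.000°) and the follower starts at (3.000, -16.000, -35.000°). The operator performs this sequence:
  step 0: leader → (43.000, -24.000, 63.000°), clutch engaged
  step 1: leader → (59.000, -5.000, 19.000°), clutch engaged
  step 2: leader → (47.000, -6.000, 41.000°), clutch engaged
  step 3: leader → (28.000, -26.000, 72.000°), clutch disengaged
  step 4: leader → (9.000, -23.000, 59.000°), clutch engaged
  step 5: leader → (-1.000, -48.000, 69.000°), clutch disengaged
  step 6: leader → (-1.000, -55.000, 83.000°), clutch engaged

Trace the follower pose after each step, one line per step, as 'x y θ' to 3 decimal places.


-40.500 -8.500 -3.500
24.000 20.000 -92.000
-23.500 18.500 -48.500
-23.500 18.500 -48.500
-99.000 23.000 -75.000
-99.000 23.000 -75.000
-98.500 12.500 -47.500

step 0: Δleader=(-11.000, 5.000, 16.000°), engaged; cmd=(-43.500, 7.500, 31.500°) → follower=(-40.500, -8.500, -3.500°)
step 1: Δleader=(16.000, 19.000, -44.000°), engaged; cmd=(64.500, 28.500, -88.500°) → follower=(24.000, 20.000, -92.000°)
step 2: Δleader=(-12.000, -1.000, 22.000°), engaged; cmd=(-47.500, -1.500, 43.500°) → follower=(-23.500, 18.500, -48.500°)
step 3: Δleader=(-19.000, -20.000, 31.000°), disengaged; cmd=(0,0,0) → follower holds at (-23.500, 18.500, -48.500°)
step 4: Δleader=(-19.000, 3.000, -13.000°), engaged; cmd=(-75.500, 4.500, -26.500°) → follower=(-99.000, 23.000, -75.000°)
step 5: Δleader=(-10.000, -25.000, 10.000°), disengaged; cmd=(0,0,0) → follower holds at (-99.000, 23.000, -75.000°)
step 6: Δleader=(0.000, -7.000, 14.000°), engaged; cmd=(0.500, -10.500, 27.500°) → follower=(-98.500, 12.500, -47.500°)


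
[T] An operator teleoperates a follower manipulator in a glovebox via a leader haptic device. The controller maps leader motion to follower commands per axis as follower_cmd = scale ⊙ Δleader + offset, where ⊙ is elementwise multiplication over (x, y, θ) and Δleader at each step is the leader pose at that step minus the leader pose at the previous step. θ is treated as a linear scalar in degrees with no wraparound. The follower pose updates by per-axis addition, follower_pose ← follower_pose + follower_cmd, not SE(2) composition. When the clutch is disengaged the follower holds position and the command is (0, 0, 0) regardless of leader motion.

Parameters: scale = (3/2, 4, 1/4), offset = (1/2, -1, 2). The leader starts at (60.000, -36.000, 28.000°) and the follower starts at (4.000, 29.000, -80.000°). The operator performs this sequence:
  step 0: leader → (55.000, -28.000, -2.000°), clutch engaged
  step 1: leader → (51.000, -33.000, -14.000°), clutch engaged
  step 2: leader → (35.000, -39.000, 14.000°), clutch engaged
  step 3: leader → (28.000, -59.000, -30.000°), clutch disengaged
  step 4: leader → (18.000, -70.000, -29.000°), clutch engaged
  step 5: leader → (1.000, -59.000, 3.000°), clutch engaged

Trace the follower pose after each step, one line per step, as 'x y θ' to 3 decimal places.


step 0: Δleader=(-5.000, 8.000, -30.000°), engaged; cmd=(-7.000, 31.000, -5.500°) → follower=(-3.000, 60.000, -85.500°)
step 1: Δleader=(-4.000, -5.000, -12.000°), engaged; cmd=(-5.500, -21.000, -1.000°) → follower=(-8.500, 39.000, -86.500°)
step 2: Δleader=(-16.000, -6.000, 28.000°), engaged; cmd=(-23.500, -25.000, 9.000°) → follower=(-32.000, 14.000, -77.500°)
step 3: Δleader=(-7.000, -20.000, -44.000°), disengaged; cmd=(0,0,0) → follower holds at (-32.000, 14.000, -77.500°)
step 4: Δleader=(-10.000, -11.000, 1.000°), engaged; cmd=(-14.500, -45.000, 2.250°) → follower=(-46.500, -31.000, -75.250°)
step 5: Δleader=(-17.000, 11.000, 32.000°), engaged; cmd=(-25.000, 43.000, 10.000°) → follower=(-71.500, 12.000, -65.250°)

-3.000 60.000 -85.500
-8.500 39.000 -86.500
-32.000 14.000 -77.500
-32.000 14.000 -77.500
-46.500 -31.000 -75.250
-71.500 12.000 -65.250


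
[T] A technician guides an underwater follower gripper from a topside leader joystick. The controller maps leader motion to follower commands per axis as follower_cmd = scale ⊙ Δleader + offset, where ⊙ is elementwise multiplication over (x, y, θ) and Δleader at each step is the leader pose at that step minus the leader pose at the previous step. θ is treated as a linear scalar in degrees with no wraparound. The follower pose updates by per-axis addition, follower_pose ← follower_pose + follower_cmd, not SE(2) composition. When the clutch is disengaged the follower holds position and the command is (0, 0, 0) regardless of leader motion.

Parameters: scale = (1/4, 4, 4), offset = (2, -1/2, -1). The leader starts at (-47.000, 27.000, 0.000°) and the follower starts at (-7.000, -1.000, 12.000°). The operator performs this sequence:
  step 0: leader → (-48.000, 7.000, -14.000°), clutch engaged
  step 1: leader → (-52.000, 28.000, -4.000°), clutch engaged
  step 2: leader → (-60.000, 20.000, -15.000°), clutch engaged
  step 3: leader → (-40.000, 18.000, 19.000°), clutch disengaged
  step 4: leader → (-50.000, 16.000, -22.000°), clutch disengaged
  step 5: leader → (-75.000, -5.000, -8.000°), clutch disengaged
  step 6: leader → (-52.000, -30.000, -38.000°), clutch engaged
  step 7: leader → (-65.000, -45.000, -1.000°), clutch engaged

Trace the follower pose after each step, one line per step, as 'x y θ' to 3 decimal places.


step 0: Δleader=(-1.000, -20.000, -14.000°), engaged; cmd=(1.750, -80.500, -57.000°) → follower=(-5.250, -81.500, -45.000°)
step 1: Δleader=(-4.000, 21.000, 10.000°), engaged; cmd=(1.000, 83.500, 39.000°) → follower=(-4.250, 2.000, -6.000°)
step 2: Δleader=(-8.000, -8.000, -11.000°), engaged; cmd=(0.000, -32.500, -45.000°) → follower=(-4.250, -30.500, -51.000°)
step 3: Δleader=(20.000, -2.000, 34.000°), disengaged; cmd=(0,0,0) → follower holds at (-4.250, -30.500, -51.000°)
step 4: Δleader=(-10.000, -2.000, -41.000°), disengaged; cmd=(0,0,0) → follower holds at (-4.250, -30.500, -51.000°)
step 5: Δleader=(-25.000, -21.000, 14.000°), disengaged; cmd=(0,0,0) → follower holds at (-4.250, -30.500, -51.000°)
step 6: Δleader=(23.000, -25.000, -30.000°), engaged; cmd=(7.750, -100.500, -121.000°) → follower=(3.500, -131.000, -172.000°)
step 7: Δleader=(-13.000, -15.000, 37.000°), engaged; cmd=(-1.250, -60.500, 147.000°) → follower=(2.250, -191.500, -25.000°)

-5.250 -81.500 -45.000
-4.250 2.000 -6.000
-4.250 -30.500 -51.000
-4.250 -30.500 -51.000
-4.250 -30.500 -51.000
-4.250 -30.500 -51.000
3.500 -131.000 -172.000
2.250 -191.500 -25.000


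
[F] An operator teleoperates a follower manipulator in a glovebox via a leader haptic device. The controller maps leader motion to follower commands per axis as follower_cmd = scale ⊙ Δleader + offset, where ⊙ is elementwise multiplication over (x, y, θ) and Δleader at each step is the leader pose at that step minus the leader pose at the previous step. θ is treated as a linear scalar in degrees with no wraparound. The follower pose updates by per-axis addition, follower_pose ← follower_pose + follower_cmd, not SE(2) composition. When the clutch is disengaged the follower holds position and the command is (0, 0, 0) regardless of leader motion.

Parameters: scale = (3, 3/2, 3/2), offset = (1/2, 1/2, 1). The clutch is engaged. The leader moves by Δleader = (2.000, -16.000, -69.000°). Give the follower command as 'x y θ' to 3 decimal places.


axis x: 3·2.000 + 1/2 = 6.500
axis y: 3/2·-16.000 + 1/2 = -23.500
axis θ: 3/2·-69.000 + 1 = -102.500

6.500 -23.500 -102.500


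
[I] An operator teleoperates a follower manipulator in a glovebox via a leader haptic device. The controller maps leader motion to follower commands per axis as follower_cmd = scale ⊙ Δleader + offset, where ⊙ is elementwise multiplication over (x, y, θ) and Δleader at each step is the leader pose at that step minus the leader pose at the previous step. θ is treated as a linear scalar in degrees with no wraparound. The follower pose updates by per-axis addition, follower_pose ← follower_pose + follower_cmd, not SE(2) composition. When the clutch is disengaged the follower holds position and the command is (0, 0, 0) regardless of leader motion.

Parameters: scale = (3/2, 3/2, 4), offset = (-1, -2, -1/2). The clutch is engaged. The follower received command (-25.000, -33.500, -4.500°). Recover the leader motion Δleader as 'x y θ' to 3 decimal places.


axis x: (-25.000 − -1) / (3/2) = -16.000
axis y: (-33.500 − -2) / (3/2) = -21.000
axis θ: (-4.500 − -1/2) / (4) = -1.000

-16.000 -21.000 -1.000
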